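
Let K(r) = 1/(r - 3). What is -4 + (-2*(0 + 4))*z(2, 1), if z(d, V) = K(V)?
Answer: 0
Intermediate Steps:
K(r) = 1/(-3 + r)
z(d, V) = 1/(-3 + V)
-4 + (-2*(0 + 4))*z(2, 1) = -4 + (-2*(0 + 4))/(-3 + 1) = -4 - 2*4/(-2) = -4 - 8*(-1/2) = -4 + 4 = 0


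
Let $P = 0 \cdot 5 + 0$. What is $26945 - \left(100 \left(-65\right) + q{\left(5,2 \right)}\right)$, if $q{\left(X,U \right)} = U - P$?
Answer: $33443$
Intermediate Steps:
$P = 0$ ($P = 0 + 0 = 0$)
$q{\left(X,U \right)} = U$ ($q{\left(X,U \right)} = U - 0 = U + 0 = U$)
$26945 - \left(100 \left(-65\right) + q{\left(5,2 \right)}\right) = 26945 - \left(100 \left(-65\right) + 2\right) = 26945 - \left(-6500 + 2\right) = 26945 - -6498 = 26945 + 6498 = 33443$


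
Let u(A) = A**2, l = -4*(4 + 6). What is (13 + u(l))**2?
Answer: 2601769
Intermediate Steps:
l = -40 (l = -4*10 = -40)
(13 + u(l))**2 = (13 + (-40)**2)**2 = (13 + 1600)**2 = 1613**2 = 2601769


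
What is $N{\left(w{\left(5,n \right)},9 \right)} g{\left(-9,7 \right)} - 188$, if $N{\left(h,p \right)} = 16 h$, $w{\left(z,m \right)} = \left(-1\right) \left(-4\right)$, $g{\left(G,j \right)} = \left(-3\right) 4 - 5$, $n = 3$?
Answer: $-1276$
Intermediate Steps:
$g{\left(G,j \right)} = -17$ ($g{\left(G,j \right)} = -12 - 5 = -17$)
$w{\left(z,m \right)} = 4$
$N{\left(w{\left(5,n \right)},9 \right)} g{\left(-9,7 \right)} - 188 = 16 \cdot 4 \left(-17\right) - 188 = 64 \left(-17\right) - 188 = -1088 - 188 = -1276$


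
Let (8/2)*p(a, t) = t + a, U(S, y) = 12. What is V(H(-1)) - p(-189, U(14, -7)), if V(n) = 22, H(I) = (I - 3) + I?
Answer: 265/4 ≈ 66.250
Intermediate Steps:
p(a, t) = a/4 + t/4 (p(a, t) = (t + a)/4 = (a + t)/4 = a/4 + t/4)
H(I) = -3 + 2*I (H(I) = (-3 + I) + I = -3 + 2*I)
V(H(-1)) - p(-189, U(14, -7)) = 22 - ((¼)*(-189) + (¼)*12) = 22 - (-189/4 + 3) = 22 - 1*(-177/4) = 22 + 177/4 = 265/4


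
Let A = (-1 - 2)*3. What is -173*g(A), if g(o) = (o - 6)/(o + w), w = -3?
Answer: -865/4 ≈ -216.25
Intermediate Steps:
A = -9 (A = -3*3 = -9)
g(o) = (-6 + o)/(-3 + o) (g(o) = (o - 6)/(o - 3) = (-6 + o)/(-3 + o))
-173*g(A) = -173*(-6 - 9)/(-3 - 9) = -173*(-15)/(-12) = -(-173)*(-15)/12 = -173*5/4 = -865/4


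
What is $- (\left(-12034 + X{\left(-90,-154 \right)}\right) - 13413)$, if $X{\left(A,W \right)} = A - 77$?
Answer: $25614$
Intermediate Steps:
$X{\left(A,W \right)} = -77 + A$ ($X{\left(A,W \right)} = A - 77 = -77 + A$)
$- (\left(-12034 + X{\left(-90,-154 \right)}\right) - 13413) = - (\left(-12034 - 167\right) - 13413) = - (-12201 - 13413) = \left(-1\right) \left(-25614\right) = 25614$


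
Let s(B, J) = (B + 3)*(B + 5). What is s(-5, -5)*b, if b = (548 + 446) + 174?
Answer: 0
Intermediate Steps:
s(B, J) = (3 + B)*(5 + B)
b = 1168 (b = 994 + 174 = 1168)
s(-5, -5)*b = (15 + (-5)² + 8*(-5))*1168 = (15 + 25 - 40)*1168 = 0*1168 = 0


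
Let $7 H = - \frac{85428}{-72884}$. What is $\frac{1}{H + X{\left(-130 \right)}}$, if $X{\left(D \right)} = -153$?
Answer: $- \frac{18221}{2784762} \approx -0.0065431$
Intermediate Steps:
$H = \frac{3051}{18221}$ ($H = \frac{\left(-85428\right) \frac{1}{-72884}}{7} = \frac{\left(-85428\right) \left(- \frac{1}{72884}\right)}{7} = \frac{1}{7} \cdot \frac{3051}{2603} = \frac{3051}{18221} \approx 0.16744$)
$\frac{1}{H + X{\left(-130 \right)}} = \frac{1}{\frac{3051}{18221} - 153} = \frac{1}{- \frac{2784762}{18221}} = - \frac{18221}{2784762}$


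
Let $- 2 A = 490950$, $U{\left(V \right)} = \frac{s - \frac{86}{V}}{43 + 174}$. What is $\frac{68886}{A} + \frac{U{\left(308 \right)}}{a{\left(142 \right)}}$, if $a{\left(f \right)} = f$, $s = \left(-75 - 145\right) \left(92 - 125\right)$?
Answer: $- \frac{5827586649}{129429584900} \approx -0.045025$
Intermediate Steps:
$s = 7260$ ($s = \left(-220\right) \left(-33\right) = 7260$)
$U{\left(V \right)} = \frac{7260}{217} - \frac{86}{217 V}$ ($U{\left(V \right)} = \frac{7260 - \frac{86}{V}}{43 + 174} = \frac{7260 - \frac{86}{V}}{217} = \left(7260 - \frac{86}{V}\right) \frac{1}{217} = \frac{7260}{217} - \frac{86}{217 V}$)
$A = -245475$ ($A = \left(- \frac{1}{2}\right) 490950 = -245475$)
$\frac{68886}{A} + \frac{U{\left(308 \right)}}{a{\left(142 \right)}} = \frac{68886}{-245475} + \frac{\frac{2}{217} \cdot \frac{1}{308} \left(-43 + 3630 \cdot 308\right)}{142} = 68886 \left(- \frac{1}{245475}\right) + \frac{2}{217} \cdot \frac{1}{308} \left(-43 + 1118040\right) \frac{1}{142} = - \frac{7654}{27275} + \frac{2}{217} \cdot \frac{1}{308} \cdot 1117997 \cdot \frac{1}{142} = - \frac{7654}{27275} + \frac{1117997}{33418} \cdot \frac{1}{142} = - \frac{7654}{27275} + \frac{1117997}{4745356} = - \frac{5827586649}{129429584900}$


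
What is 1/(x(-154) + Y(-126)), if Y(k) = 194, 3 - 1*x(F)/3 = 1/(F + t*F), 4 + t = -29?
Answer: 4928/1000381 ≈ 0.0049261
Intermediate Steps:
t = -33 (t = -4 - 29 = -33)
x(F) = 9 + 3/(32*F) (x(F) = 9 - 3/(F - 33*F) = 9 - 3*(-1/(32*F)) = 9 - (-3)/(32*F) = 9 + 3/(32*F))
1/(x(-154) + Y(-126)) = 1/((9 + (3/32)/(-154)) + 194) = 1/((9 + (3/32)*(-1/154)) + 194) = 1/((9 - 3/4928) + 194) = 1/(44349/4928 + 194) = 1/(1000381/4928) = 4928/1000381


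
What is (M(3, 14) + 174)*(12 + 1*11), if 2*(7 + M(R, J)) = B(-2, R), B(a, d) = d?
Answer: 7751/2 ≈ 3875.5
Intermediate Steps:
M(R, J) = -7 + R/2
(M(3, 14) + 174)*(12 + 1*11) = ((-7 + (½)*3) + 174)*(12 + 1*11) = ((-7 + 3/2) + 174)*(12 + 11) = (-11/2 + 174)*23 = (337/2)*23 = 7751/2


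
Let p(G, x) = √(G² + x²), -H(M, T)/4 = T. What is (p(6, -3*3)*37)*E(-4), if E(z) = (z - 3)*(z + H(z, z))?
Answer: -9324*√13 ≈ -33618.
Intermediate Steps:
H(M, T) = -4*T
E(z) = -3*z*(-3 + z) (E(z) = (z - 3)*(z - 4*z) = (-3 + z)*(-3*z) = -3*z*(-3 + z))
(p(6, -3*3)*37)*E(-4) = (√(6² + (-3*3)²)*37)*(3*(-4)*(3 - 1*(-4))) = (√(36 + (-9)²)*37)*(3*(-4)*(3 + 4)) = (√(36 + 81)*37)*(3*(-4)*7) = (√117*37)*(-84) = ((3*√13)*37)*(-84) = (111*√13)*(-84) = -9324*√13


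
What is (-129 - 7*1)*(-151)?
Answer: 20536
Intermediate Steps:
(-129 - 7*1)*(-151) = (-129 - 7)*(-151) = -136*(-151) = 20536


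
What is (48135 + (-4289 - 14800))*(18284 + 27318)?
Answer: 1324555692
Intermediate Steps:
(48135 + (-4289 - 14800))*(18284 + 27318) = (48135 - 19089)*45602 = 29046*45602 = 1324555692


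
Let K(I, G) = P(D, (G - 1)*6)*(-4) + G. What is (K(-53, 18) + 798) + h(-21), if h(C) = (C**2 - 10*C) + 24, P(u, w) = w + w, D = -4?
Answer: 675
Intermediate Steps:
P(u, w) = 2*w
h(C) = 24 + C**2 - 10*C
K(I, G) = 48 - 47*G (K(I, G) = (2*((G - 1)*6))*(-4) + G = (2*((-1 + G)*6))*(-4) + G = (2*(-6 + 6*G))*(-4) + G = (-12 + 12*G)*(-4) + G = (48 - 48*G) + G = 48 - 47*G)
(K(-53, 18) + 798) + h(-21) = ((48 - 47*18) + 798) + (24 + (-21)**2 - 10*(-21)) = ((48 - 846) + 798) + (24 + 441 + 210) = (-798 + 798) + 675 = 0 + 675 = 675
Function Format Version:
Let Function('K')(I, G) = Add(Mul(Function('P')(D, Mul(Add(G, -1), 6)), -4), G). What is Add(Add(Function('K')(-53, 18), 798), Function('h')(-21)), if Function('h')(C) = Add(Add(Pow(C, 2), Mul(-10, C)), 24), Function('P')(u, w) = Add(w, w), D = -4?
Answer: 675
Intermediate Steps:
Function('P')(u, w) = Mul(2, w)
Function('h')(C) = Add(24, Pow(C, 2), Mul(-10, C))
Function('K')(I, G) = Add(48, Mul(-47, G)) (Function('K')(I, G) = Add(Mul(Mul(2, Mul(Add(G, -1), 6)), -4), G) = Add(Mul(Mul(2, Mul(Add(-1, G), 6)), -4), G) = Add(Mul(Mul(2, Add(-6, Mul(6, G))), -4), G) = Add(Mul(Add(-12, Mul(12, G)), -4), G) = Add(Add(48, Mul(-48, G)), G) = Add(48, Mul(-47, G)))
Add(Add(Function('K')(-53, 18), 798), Function('h')(-21)) = Add(Add(Add(48, Mul(-47, 18)), 798), Add(24, Pow(-21, 2), Mul(-10, -21))) = Add(Add(Add(48, -846), 798), Add(24, 441, 210)) = Add(Add(-798, 798), 675) = Add(0, 675) = 675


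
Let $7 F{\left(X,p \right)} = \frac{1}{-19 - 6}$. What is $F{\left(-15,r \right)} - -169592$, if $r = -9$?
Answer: $\frac{29678599}{175} \approx 1.6959 \cdot 10^{5}$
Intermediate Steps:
$F{\left(X,p \right)} = - \frac{1}{175}$ ($F{\left(X,p \right)} = \frac{1}{7 \left(-19 - 6\right)} = \frac{1}{7 \left(-25\right)} = \frac{1}{7} \left(- \frac{1}{25}\right) = - \frac{1}{175}$)
$F{\left(-15,r \right)} - -169592 = - \frac{1}{175} - -169592 = - \frac{1}{175} + 169592 = \frac{29678599}{175}$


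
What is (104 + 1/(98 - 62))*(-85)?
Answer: -318325/36 ≈ -8842.4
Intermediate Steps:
(104 + 1/(98 - 62))*(-85) = (104 + 1/36)*(-85) = (3745/36)*(-85) = -318325/36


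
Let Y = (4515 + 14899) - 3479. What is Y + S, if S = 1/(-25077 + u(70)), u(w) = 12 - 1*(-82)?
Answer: 398104104/24983 ≈ 15935.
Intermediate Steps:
u(w) = 94 (u(w) = 12 + 82 = 94)
S = -1/24983 (S = 1/(-25077 + 94) = 1/(-24983) = -1/24983 ≈ -4.0027e-5)
Y = 15935 (Y = 19414 - 3479 = 15935)
Y + S = 15935 - 1/24983 = 398104104/24983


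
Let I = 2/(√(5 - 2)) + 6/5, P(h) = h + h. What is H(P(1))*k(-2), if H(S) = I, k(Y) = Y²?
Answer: 24/5 + 8*√3/3 ≈ 9.4188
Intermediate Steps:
P(h) = 2*h
I = 6/5 + 2*√3/3 (I = 2/(√3) + 6*(⅕) = 2*(√3/3) + 6/5 = 2*√3/3 + 6/5 = 6/5 + 2*√3/3 ≈ 2.3547)
H(S) = 6/5 + 2*√3/3
H(P(1))*k(-2) = (6/5 + 2*√3/3)*(-2)² = (6/5 + 2*√3/3)*4 = 24/5 + 8*√3/3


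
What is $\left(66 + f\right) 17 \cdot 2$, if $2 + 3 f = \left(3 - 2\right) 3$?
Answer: $\frac{6766}{3} \approx 2255.3$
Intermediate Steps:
$f = \frac{1}{3}$ ($f = - \frac{2}{3} + \frac{\left(3 - 2\right) 3}{3} = - \frac{2}{3} + \frac{1 \cdot 3}{3} = - \frac{2}{3} + \frac{1}{3} \cdot 3 = - \frac{2}{3} + 1 = \frac{1}{3} \approx 0.33333$)
$\left(66 + f\right) 17 \cdot 2 = \left(66 + \frac{1}{3}\right) 17 \cdot 2 = \frac{199}{3} \cdot 34 = \frac{6766}{3}$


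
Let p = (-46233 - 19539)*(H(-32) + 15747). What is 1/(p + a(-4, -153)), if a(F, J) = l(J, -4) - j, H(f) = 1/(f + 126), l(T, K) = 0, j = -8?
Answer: -47/48678481658 ≈ -9.6552e-10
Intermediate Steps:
H(f) = 1/(126 + f)
a(F, J) = 8 (a(F, J) = 0 - 1*(-8) = 0 + 8 = 8)
p = -48678482034/47 (p = (-46233 - 19539)*(1/(126 - 32) + 15747) = -65772*(1/94 + 15747) = -65772*1480219/94 = -48678482034/47 ≈ -1.0357e+9)
1/(p + a(-4, -153)) = 1/(-48678482034/47 + 8) = 1/(-48678481658/47) = -47/48678481658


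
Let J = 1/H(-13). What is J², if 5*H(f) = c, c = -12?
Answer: 25/144 ≈ 0.17361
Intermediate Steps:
H(f) = -12/5 (H(f) = (⅕)*(-12) = -12/5)
J = -5/12 (J = 1/(-12/5) = -5/12 ≈ -0.41667)
J² = (-5/12)² = 25/144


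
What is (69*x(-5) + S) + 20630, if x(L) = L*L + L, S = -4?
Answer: 22006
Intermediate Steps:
x(L) = L + L² (x(L) = L² + L = L + L²)
(69*x(-5) + S) + 20630 = (69*(-5*(1 - 5)) - 4) + 20630 = (69*(-5*(-4)) - 4) + 20630 = (69*20 - 4) + 20630 = (1380 - 4) + 20630 = 1376 + 20630 = 22006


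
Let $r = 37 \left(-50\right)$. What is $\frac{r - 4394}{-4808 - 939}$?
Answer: $\frac{892}{821} \approx 1.0865$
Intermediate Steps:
$r = -1850$
$\frac{r - 4394}{-4808 - 939} = \frac{-1850 - 4394}{-4808 - 939} = - \frac{6244}{-5747} = \left(-6244\right) \left(- \frac{1}{5747}\right) = \frac{892}{821}$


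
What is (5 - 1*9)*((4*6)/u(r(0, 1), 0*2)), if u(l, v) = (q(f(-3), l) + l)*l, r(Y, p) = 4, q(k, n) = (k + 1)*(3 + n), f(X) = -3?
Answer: 12/5 ≈ 2.4000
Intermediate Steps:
q(k, n) = (1 + k)*(3 + n)
u(l, v) = l*(-6 - l) (u(l, v) = ((3 + l + 3*(-3) - 3*l) + l)*l = ((3 + l - 9 - 3*l) + l)*l = ((-6 - 2*l) + l)*l = (-6 - l)*l = l*(-6 - l))
(5 - 1*9)*((4*6)/u(r(0, 1), 0*2)) = (5 - 1*9)*((4*6)/((-1*4*(6 + 4)))) = (5 - 9)*(24/((-1*4*10))) = -96/(-40) = -96*(-1)/40 = -4*(-⅗) = 12/5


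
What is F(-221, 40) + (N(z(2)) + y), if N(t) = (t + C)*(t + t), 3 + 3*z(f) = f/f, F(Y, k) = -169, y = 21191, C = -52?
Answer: 189830/9 ≈ 21092.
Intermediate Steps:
z(f) = -⅔ (z(f) = -1 + (f/f)/3 = -1 + (⅓)*1 = -1 + ⅓ = -⅔)
N(t) = 2*t*(-52 + t) (N(t) = (t - 52)*(t + t) = (-52 + t)*(2*t) = 2*t*(-52 + t))
F(-221, 40) + (N(z(2)) + y) = -169 + (2*(-⅔)*(-52 - ⅔) + 21191) = -169 + (2*(-⅔)*(-158/3) + 21191) = -169 + (632/9 + 21191) = -169 + 191351/9 = 189830/9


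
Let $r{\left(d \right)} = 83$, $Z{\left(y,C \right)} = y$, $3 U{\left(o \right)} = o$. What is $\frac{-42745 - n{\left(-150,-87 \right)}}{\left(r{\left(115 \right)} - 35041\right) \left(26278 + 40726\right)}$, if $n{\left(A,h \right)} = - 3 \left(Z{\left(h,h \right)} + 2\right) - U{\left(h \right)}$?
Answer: $\frac{6147}{334617976} \approx 1.837 \cdot 10^{-5}$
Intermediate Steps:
$U{\left(o \right)} = \frac{o}{3}$
$n{\left(A,h \right)} = -6 - \frac{10 h}{3}$ ($n{\left(A,h \right)} = - 3 \left(h + 2\right) - \frac{h}{3} = - 3 \left(2 + h\right) - \frac{h}{3} = \left(-6 - 3 h\right) - \frac{h}{3} = -6 - \frac{10 h}{3}$)
$\frac{-42745 - n{\left(-150,-87 \right)}}{\left(r{\left(115 \right)} - 35041\right) \left(26278 + 40726\right)} = \frac{-42745 - \left(-6 - -290\right)}{\left(83 - 35041\right) \left(26278 + 40726\right)} = \frac{-42745 - \left(-6 + 290\right)}{\left(-34958\right) 67004} = \frac{-42745 - 284}{-2342325832} = \left(-42745 - 284\right) \left(- \frac{1}{2342325832}\right) = \left(-43029\right) \left(- \frac{1}{2342325832}\right) = \frac{6147}{334617976}$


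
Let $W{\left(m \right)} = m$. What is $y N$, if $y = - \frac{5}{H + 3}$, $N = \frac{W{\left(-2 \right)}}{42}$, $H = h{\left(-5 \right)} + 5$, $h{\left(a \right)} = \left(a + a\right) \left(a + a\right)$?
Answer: $\frac{5}{2268} \approx 0.0022046$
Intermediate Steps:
$h{\left(a \right)} = 4 a^{2}$ ($h{\left(a \right)} = 2 a 2 a = 4 a^{2}$)
$H = 105$ ($H = 4 \left(-5\right)^{2} + 5 = 4 \cdot 25 + 5 = 100 + 5 = 105$)
$N = - \frac{1}{21}$ ($N = - \frac{2}{42} = \left(-2\right) \frac{1}{42} = - \frac{1}{21} \approx -0.047619$)
$y = - \frac{5}{108}$ ($y = - \frac{5}{105 + 3} = - \frac{5}{108} \approx -0.046296$)
$y N = \left(- \frac{5}{108}\right) \left(- \frac{1}{21}\right) = \frac{5}{2268}$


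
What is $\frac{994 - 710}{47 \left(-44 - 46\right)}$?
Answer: $- \frac{142}{2115} \approx -0.06714$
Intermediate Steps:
$\frac{994 - 710}{47 \left(-44 - 46\right)} = \frac{994 - 710}{47 \left(-90\right)} = \frac{284}{-4230} = 284 \left(- \frac{1}{4230}\right) = - \frac{142}{2115}$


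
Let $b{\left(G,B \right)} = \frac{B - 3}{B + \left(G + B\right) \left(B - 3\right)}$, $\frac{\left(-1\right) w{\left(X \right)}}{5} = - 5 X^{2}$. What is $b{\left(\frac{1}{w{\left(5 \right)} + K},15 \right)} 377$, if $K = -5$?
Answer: $\frac{58435}{2519} \approx 23.198$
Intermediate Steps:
$w{\left(X \right)} = 25 X^{2}$ ($w{\left(X \right)} = - 5 \left(- 5 X^{2}\right) = 25 X^{2}$)
$b{\left(G,B \right)} = \frac{-3 + B}{B + \left(-3 + B\right) \left(B + G\right)}$ ($b{\left(G,B \right)} = \frac{-3 + B}{B + \left(B + G\right) \left(-3 + B\right)} = \frac{-3 + B}{B + \left(-3 + B\right) \left(B + G\right)}$)
$b{\left(\frac{1}{w{\left(5 \right)} + K},15 \right)} 377 = \frac{-3 + 15}{15^{2} - \frac{3}{25 \cdot 5^{2} - 5} - 30 + \frac{15}{25 \cdot 5^{2} - 5}} \cdot 377 = \frac{1}{225 - \frac{3}{25 \cdot 25 - 5} - 30 + \frac{15}{25 \cdot 25 - 5}} \cdot 12 \cdot 377 = \frac{1}{225 - \frac{3}{625 - 5} - 30 + \frac{15}{625 - 5}} \cdot 12 \cdot 377 = \frac{1}{225 - \frac{3}{620} - 30 + \frac{15}{620}} \cdot 12 \cdot 377 = \frac{1}{225 - \frac{3}{620} - 30 + 15 \cdot \frac{1}{620}} \cdot 12 \cdot 377 = \frac{1}{225 - \frac{3}{620} - 30 + \frac{3}{124}} \cdot 12 \cdot 377 = \frac{1}{\frac{30228}{155}} \cdot 12 \cdot 377 = \frac{155}{30228} \cdot 12 \cdot 377 = \frac{155}{2519} \cdot 377 = \frac{58435}{2519}$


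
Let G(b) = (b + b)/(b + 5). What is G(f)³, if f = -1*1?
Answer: -⅛ ≈ -0.12500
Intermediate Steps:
f = -1
G(b) = 2*b/(5 + b) (G(b) = (2*b)/(5 + b) = 2*b/(5 + b))
G(f)³ = (2*(-1)/(5 - 1))³ = (2*(-1)/4)³ = (2*(-1)*(¼))³ = (-½)³ = -⅛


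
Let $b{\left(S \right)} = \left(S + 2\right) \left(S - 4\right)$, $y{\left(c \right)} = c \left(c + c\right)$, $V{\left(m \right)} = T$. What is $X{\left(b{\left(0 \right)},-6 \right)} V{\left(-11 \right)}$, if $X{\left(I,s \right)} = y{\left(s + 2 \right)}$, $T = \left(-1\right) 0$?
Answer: $0$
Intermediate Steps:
$T = 0$
$V{\left(m \right)} = 0$
$y{\left(c \right)} = 2 c^{2}$ ($y{\left(c \right)} = c 2 c = 2 c^{2}$)
$b{\left(S \right)} = \left(-4 + S\right) \left(2 + S\right)$ ($b{\left(S \right)} = \left(2 + S\right) \left(-4 + S\right) = \left(-4 + S\right) \left(2 + S\right)$)
$X{\left(I,s \right)} = 2 \left(2 + s\right)^{2}$ ($X{\left(I,s \right)} = 2 \left(s + 2\right)^{2} = 2 \left(2 + s\right)^{2}$)
$X{\left(b{\left(0 \right)},-6 \right)} V{\left(-11 \right)} = 2 \left(2 - 6\right)^{2} \cdot 0 = 2 \left(-4\right)^{2} \cdot 0 = 2 \cdot 16 \cdot 0 = 32 \cdot 0 = 0$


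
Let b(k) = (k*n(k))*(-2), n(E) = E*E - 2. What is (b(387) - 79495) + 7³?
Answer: -115998810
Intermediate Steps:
n(E) = -2 + E² (n(E) = E² - 2 = -2 + E²)
b(k) = -2*k*(-2 + k²) (b(k) = (k*(-2 + k²))*(-2) = -2*k*(-2 + k²))
(b(387) - 79495) + 7³ = (2*387*(2 - 1*387²) - 79495) + 7³ = (2*387*(2 - 1*149769) - 79495) + 343 = (2*387*(2 - 149769) - 79495) + 343 = (2*387*(-149767) - 79495) + 343 = (-115919658 - 79495) + 343 = -115999153 + 343 = -115998810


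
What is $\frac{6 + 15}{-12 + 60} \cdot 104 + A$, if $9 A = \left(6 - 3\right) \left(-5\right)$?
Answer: $\frac{263}{6} \approx 43.833$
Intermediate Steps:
$A = - \frac{5}{3}$ ($A = \frac{\left(6 - 3\right) \left(-5\right)}{9} = \frac{3 \left(-5\right)}{9} = \frac{1}{9} \left(-15\right) = - \frac{5}{3} \approx -1.6667$)
$\frac{6 + 15}{-12 + 60} \cdot 104 + A = \frac{6 + 15}{-12 + 60} \cdot 104 - \frac{5}{3} = \frac{21}{48} \cdot 104 - \frac{5}{3} = 21 \cdot \frac{1}{48} \cdot 104 - \frac{5}{3} = \frac{7}{16} \cdot 104 - \frac{5}{3} = \frac{91}{2} - \frac{5}{3} = \frac{263}{6}$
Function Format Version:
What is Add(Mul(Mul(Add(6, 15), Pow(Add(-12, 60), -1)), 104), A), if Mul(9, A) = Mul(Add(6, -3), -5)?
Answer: Rational(263, 6) ≈ 43.833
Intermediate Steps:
A = Rational(-5, 3) (A = Mul(Rational(1, 9), Mul(Add(6, -3), -5)) = Mul(Rational(1, 9), Mul(3, -5)) = Mul(Rational(1, 9), -15) = Rational(-5, 3) ≈ -1.6667)
Add(Mul(Mul(Add(6, 15), Pow(Add(-12, 60), -1)), 104), A) = Add(Mul(Mul(Add(6, 15), Pow(Add(-12, 60), -1)), 104), Rational(-5, 3)) = Add(Mul(Mul(21, Pow(48, -1)), 104), Rational(-5, 3)) = Add(Mul(Mul(21, Rational(1, 48)), 104), Rational(-5, 3)) = Add(Mul(Rational(7, 16), 104), Rational(-5, 3)) = Add(Rational(91, 2), Rational(-5, 3)) = Rational(263, 6)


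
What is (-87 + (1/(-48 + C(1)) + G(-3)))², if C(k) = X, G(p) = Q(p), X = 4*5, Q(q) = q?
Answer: 6355441/784 ≈ 8106.4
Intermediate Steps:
X = 20
G(p) = p
C(k) = 20
(-87 + (1/(-48 + C(1)) + G(-3)))² = (-87 + (1/(-48 + 20) - 3))² = (-87 + (1/(-28) - 3))² = (-87 + (-1/28 - 3))² = (-87 - 85/28)² = (-2521/28)² = 6355441/784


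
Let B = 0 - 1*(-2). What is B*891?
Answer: 1782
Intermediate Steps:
B = 2 (B = 0 + 2 = 2)
B*891 = 2*891 = 1782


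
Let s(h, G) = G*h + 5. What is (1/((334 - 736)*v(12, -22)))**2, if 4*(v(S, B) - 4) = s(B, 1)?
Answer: 4/40401 ≈ 9.9008e-5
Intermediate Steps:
s(h, G) = 5 + G*h
v(S, B) = 21/4 + B/4 (v(S, B) = 4 + (5 + 1*B)/4 = 4 + (5 + B)/4 = 4 + (5/4 + B/4) = 21/4 + B/4)
(1/((334 - 736)*v(12, -22)))**2 = (1/((334 - 736)*(21/4 + (1/4)*(-22))))**2 = (1/((-402)*(21/4 - 11/2)))**2 = (-1/(402*(-1/4)))**2 = (-1/402*(-4))**2 = (2/201)**2 = 4/40401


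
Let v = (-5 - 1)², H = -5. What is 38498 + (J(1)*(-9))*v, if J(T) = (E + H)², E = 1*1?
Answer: 33314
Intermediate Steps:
v = 36 (v = (-6)² = 36)
E = 1
J(T) = 16 (J(T) = (1 - 5)² = (-4)² = 16)
38498 + (J(1)*(-9))*v = 38498 + (16*(-9))*36 = 38498 - 144*36 = 38498 - 5184 = 33314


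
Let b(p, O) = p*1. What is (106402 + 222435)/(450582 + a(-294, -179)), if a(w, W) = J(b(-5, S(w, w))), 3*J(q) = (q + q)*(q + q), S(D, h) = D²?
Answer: 986511/1351846 ≈ 0.72975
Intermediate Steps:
b(p, O) = p
J(q) = 4*q²/3 (J(q) = ((q + q)*(q + q))/3 = ((2*q)*(2*q))/3 = (4*q²)/3 = 4*q²/3)
a(w, W) = 100/3 (a(w, W) = (4/3)*(-5)² = (4/3)*25 = 100/3)
(106402 + 222435)/(450582 + a(-294, -179)) = (106402 + 222435)/(450582 + 100/3) = 328837/(1351846/3) = 328837*(3/1351846) = 986511/1351846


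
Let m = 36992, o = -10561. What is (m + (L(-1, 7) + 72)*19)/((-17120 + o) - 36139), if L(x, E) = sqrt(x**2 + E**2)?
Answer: -1918/3191 - 19*sqrt(2)/12764 ≈ -0.60317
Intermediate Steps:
L(x, E) = sqrt(E**2 + x**2)
(m + (L(-1, 7) + 72)*19)/((-17120 + o) - 36139) = (36992 + (sqrt(7**2 + (-1)**2) + 72)*19)/((-17120 - 10561) - 36139) = (36992 + (sqrt(49 + 1) + 72)*19)/(-27681 - 36139) = (36992 + (sqrt(50) + 72)*19)/(-63820) = (36992 + (5*sqrt(2) + 72)*19)*(-1/63820) = (36992 + (72 + 5*sqrt(2))*19)*(-1/63820) = (36992 + (1368 + 95*sqrt(2)))*(-1/63820) = (38360 + 95*sqrt(2))*(-1/63820) = -1918/3191 - 19*sqrt(2)/12764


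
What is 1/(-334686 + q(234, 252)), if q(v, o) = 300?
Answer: -1/334386 ≈ -2.9906e-6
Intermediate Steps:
1/(-334686 + q(234, 252)) = 1/(-334686 + 300) = 1/(-334386) = -1/334386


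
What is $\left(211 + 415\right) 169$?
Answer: $105794$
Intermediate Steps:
$\left(211 + 415\right) 169 = 626 \cdot 169 = 105794$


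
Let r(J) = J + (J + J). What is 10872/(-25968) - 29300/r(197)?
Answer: -31970323/639462 ≈ -49.996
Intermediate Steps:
r(J) = 3*J (r(J) = J + 2*J = 3*J)
10872/(-25968) - 29300/r(197) = 10872/(-25968) - 29300/(3*197) = 10872*(-1/25968) - 29300/591 = -453/1082 - 29300*1/591 = -453/1082 - 29300/591 = -31970323/639462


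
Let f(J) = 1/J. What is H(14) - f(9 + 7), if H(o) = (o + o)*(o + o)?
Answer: 12543/16 ≈ 783.94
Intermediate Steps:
H(o) = 4*o**2 (H(o) = (2*o)*(2*o) = 4*o**2)
H(14) - f(9 + 7) = 4*14**2 - 1/(9 + 7) = 4*196 - 1/16 = 784 - 1*1/16 = 784 - 1/16 = 12543/16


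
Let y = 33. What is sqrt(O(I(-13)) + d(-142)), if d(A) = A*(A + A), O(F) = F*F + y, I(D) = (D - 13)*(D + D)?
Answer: sqrt(497337) ≈ 705.22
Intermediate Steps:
I(D) = 2*D*(-13 + D) (I(D) = (-13 + D)*(2*D) = 2*D*(-13 + D))
O(F) = 33 + F**2 (O(F) = F*F + 33 = F**2 + 33 = 33 + F**2)
d(A) = 2*A**2 (d(A) = A*(2*A) = 2*A**2)
sqrt(O(I(-13)) + d(-142)) = sqrt((33 + (2*(-13)*(-13 - 13))**2) + 2*(-142)**2) = sqrt((33 + (2*(-13)*(-26))**2) + 2*20164) = sqrt((33 + 676**2) + 40328) = sqrt((33 + 456976) + 40328) = sqrt(457009 + 40328) = sqrt(497337)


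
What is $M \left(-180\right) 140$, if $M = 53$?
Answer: $-1335600$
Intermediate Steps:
$M \left(-180\right) 140 = 53 \left(-180\right) 140 = \left(-9540\right) 140 = -1335600$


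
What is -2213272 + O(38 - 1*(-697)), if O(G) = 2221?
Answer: -2211051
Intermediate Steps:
-2213272 + O(38 - 1*(-697)) = -2213272 + 2221 = -2211051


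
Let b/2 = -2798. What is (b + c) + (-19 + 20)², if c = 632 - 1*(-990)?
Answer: -3973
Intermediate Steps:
b = -5596 (b = 2*(-2798) = -5596)
c = 1622 (c = 632 + 990 = 1622)
(b + c) + (-19 + 20)² = (-5596 + 1622) + (-19 + 20)² = -3974 + 1² = -3974 + 1 = -3973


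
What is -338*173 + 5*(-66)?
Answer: -58804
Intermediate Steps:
-338*173 + 5*(-66) = -58474 - 330 = -58804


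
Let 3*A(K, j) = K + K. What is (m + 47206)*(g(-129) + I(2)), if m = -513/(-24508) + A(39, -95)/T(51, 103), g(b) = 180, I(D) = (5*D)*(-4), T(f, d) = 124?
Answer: 1255269375255/189937 ≈ 6.6089e+6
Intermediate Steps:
A(K, j) = 2*K/3 (A(K, j) = (K + K)/3 = (2*K)/3 = 2*K/3)
I(D) = -20*D
m = 175205/759748 (m = -513/(-24508) + ((⅔)*39)/124 = -513*(-1/24508) + 26*(1/124) = 513/24508 + 13/62 = 175205/759748 ≈ 0.23061)
(m + 47206)*(g(-129) + I(2)) = (175205/759748 + 47206)*(180 - 20*2) = 35864839293*(180 - 40)/759748 = (35864839293/759748)*140 = 1255269375255/189937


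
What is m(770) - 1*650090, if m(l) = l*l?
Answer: -57190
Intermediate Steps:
m(l) = l**2
m(770) - 1*650090 = 770**2 - 1*650090 = 592900 - 650090 = -57190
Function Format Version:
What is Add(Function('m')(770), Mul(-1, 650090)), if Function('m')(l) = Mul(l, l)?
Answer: -57190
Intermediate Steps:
Function('m')(l) = Pow(l, 2)
Add(Function('m')(770), Mul(-1, 650090)) = Add(Pow(770, 2), Mul(-1, 650090)) = Add(592900, -650090) = -57190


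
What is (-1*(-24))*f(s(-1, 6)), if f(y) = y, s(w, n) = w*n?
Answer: -144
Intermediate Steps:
s(w, n) = n*w
(-1*(-24))*f(s(-1, 6)) = (-1*(-24))*(6*(-1)) = 24*(-6) = -144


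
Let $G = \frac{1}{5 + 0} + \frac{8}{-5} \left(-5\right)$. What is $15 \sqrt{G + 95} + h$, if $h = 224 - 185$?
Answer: $39 + 6 \sqrt{645} \approx 191.38$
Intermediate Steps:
$G = \frac{41}{5}$ ($G = \frac{1}{5} + 8 \left(- \frac{1}{5}\right) \left(-5\right) = \frac{1}{5} - -8 = \frac{1}{5} + 8 = \frac{41}{5} \approx 8.2$)
$h = 39$
$15 \sqrt{G + 95} + h = 15 \sqrt{\frac{41}{5} + 95} + 39 = 15 \sqrt{\frac{516}{5}} + 39 = 15 \frac{2 \sqrt{645}}{5} + 39 = 6 \sqrt{645} + 39 = 39 + 6 \sqrt{645}$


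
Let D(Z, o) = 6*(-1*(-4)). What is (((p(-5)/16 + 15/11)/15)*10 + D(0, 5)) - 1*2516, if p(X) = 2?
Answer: -328813/132 ≈ -2491.0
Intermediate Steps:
D(Z, o) = 24 (D(Z, o) = 6*4 = 24)
(((p(-5)/16 + 15/11)/15)*10 + D(0, 5)) - 1*2516 = (((2/16 + 15/11)/15)*10 + 24) - 1*2516 = (((2*(1/16) + 15*(1/11))*(1/15))*10 + 24) - 2516 = (((⅛ + 15/11)*(1/15))*10 + 24) - 2516 = (((131/88)*(1/15))*10 + 24) - 2516 = ((131/1320)*10 + 24) - 2516 = (131/132 + 24) - 2516 = 3299/132 - 2516 = -328813/132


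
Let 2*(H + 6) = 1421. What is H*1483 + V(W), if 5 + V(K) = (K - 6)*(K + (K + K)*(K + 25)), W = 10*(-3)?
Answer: 2070097/2 ≈ 1.0350e+6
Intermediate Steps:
H = 1409/2 (H = -6 + (1/2)*1421 = -6 + 1421/2 = 1409/2 ≈ 704.50)
W = -30
V(K) = -5 + (-6 + K)*(K + 2*K*(25 + K)) (V(K) = -5 + (K - 6)*(K + (K + K)*(K + 25)) = -5 + (-6 + K)*(K + (2*K)*(25 + K)) = -5 + (-6 + K)*(K + 2*K*(25 + K)))
H*1483 + V(W) = (1409/2)*1483 + (-5 - 306*(-30) + 2*(-30)**3 + 39*(-30)**2) = 2089547/2 + (-5 + 9180 + 2*(-27000) + 39*900) = 2089547/2 + (-5 + 9180 - 54000 + 35100) = 2089547/2 - 9725 = 2070097/2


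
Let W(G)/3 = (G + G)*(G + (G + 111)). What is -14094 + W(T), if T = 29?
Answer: 15312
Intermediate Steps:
W(G) = 6*G*(111 + 2*G) (W(G) = 3*((G + G)*(G + (G + 111))) = 3*((2*G)*(G + (111 + G))) = 3*((2*G)*(111 + 2*G)) = 3*(2*G*(111 + 2*G)) = 6*G*(111 + 2*G))
-14094 + W(T) = -14094 + 6*29*(111 + 2*29) = -14094 + 6*29*(111 + 58) = -14094 + 6*29*169 = -14094 + 29406 = 15312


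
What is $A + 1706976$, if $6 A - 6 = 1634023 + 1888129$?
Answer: $\frac{6882007}{3} \approx 2.294 \cdot 10^{6}$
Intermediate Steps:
$A = \frac{1761079}{3}$ ($A = 1 + \frac{1634023 + 1888129}{6} = 1 + \frac{1}{6} \cdot 3522152 = 1 + \frac{1761076}{3} = \frac{1761079}{3} \approx 5.8703 \cdot 10^{5}$)
$A + 1706976 = \frac{1761079}{3} + 1706976 = \frac{6882007}{3}$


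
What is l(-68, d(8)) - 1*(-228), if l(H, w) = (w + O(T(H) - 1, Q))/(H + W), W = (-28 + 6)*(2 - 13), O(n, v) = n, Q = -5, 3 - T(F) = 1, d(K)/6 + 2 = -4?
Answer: 39637/174 ≈ 227.80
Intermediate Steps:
d(K) = -36 (d(K) = -12 + 6*(-4) = -12 - 24 = -36)
T(F) = 2 (T(F) = 3 - 1*1 = 3 - 1 = 2)
W = 242 (W = -22*(-11) = 242)
l(H, w) = (1 + w)/(242 + H) (l(H, w) = (w + (2 - 1))/(H + 242) = (w + 1)/(242 + H) = (1 + w)/(242 + H))
l(-68, d(8)) - 1*(-228) = (1 - 36)/(242 - 68) - 1*(-228) = -35/174 + 228 = 39637/174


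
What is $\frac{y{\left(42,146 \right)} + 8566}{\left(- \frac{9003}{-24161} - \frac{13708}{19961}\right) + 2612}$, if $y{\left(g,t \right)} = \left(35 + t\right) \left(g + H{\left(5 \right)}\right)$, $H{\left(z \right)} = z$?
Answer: $\frac{914880836737}{139950879683} \approx 6.5372$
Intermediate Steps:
$y{\left(g,t \right)} = \left(5 + g\right) \left(35 + t\right)$ ($y{\left(g,t \right)} = \left(35 + t\right) \left(g + 5\right) = \left(35 + t\right) \left(5 + g\right) = \left(5 + g\right) \left(35 + t\right)$)
$\frac{y{\left(42,146 \right)} + 8566}{\left(- \frac{9003}{-24161} - \frac{13708}{19961}\right) + 2612} = \frac{\left(175 + 5 \cdot 146 + 35 \cdot 42 + 42 \cdot 146\right) + 8566}{\left(- \frac{9003}{-24161} - \frac{13708}{19961}\right) + 2612} = \frac{\left(175 + 730 + 1470 + 6132\right) + 8566}{\left(\left(-9003\right) \left(- \frac{1}{24161}\right) - \frac{13708}{19961}\right) + 2612} = \frac{8507 + 8566}{\left(\frac{9003}{24161} - \frac{13708}{19961}\right) + 2612} = \frac{17073}{- \frac{151490105}{482277721} + 2612} = \frac{17073}{\frac{1259557917147}{482277721}} = 17073 \cdot \frac{482277721}{1259557917147} = \frac{914880836737}{139950879683}$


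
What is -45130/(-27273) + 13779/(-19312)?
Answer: 495755893/526696176 ≈ 0.94126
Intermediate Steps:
-45130/(-27273) + 13779/(-19312) = -45130*(-1/27273) + 13779*(-1/19312) = 45130/27273 - 13779/19312 = 495755893/526696176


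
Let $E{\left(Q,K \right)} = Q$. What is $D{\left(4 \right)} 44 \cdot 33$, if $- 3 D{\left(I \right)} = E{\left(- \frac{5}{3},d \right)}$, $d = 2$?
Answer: $\frac{2420}{3} \approx 806.67$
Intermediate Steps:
$D{\left(I \right)} = \frac{5}{9}$ ($D{\left(I \right)} = - \frac{\left(-5\right) \frac{1}{3}}{3} = \left(- \frac{1}{3}\right) \left(- \frac{5}{3}\right) = \frac{5}{9}$)
$D{\left(4 \right)} 44 \cdot 33 = \frac{5}{9} \cdot 44 \cdot 33 = \frac{220}{9} \cdot 33 = \frac{2420}{3}$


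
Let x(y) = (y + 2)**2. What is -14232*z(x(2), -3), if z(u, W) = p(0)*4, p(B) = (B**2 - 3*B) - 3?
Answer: 170784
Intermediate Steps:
x(y) = (2 + y)**2
p(B) = -3 + B**2 - 3*B
z(u, W) = -12 (z(u, W) = (-3 + 0**2 - 3*0)*4 = (-3 + 0 + 0)*4 = -3*4 = -12)
-14232*z(x(2), -3) = -14232*(-12) = 170784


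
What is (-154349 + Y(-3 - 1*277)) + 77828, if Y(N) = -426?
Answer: -76947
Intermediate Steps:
(-154349 + Y(-3 - 1*277)) + 77828 = (-154349 - 426) + 77828 = -154775 + 77828 = -76947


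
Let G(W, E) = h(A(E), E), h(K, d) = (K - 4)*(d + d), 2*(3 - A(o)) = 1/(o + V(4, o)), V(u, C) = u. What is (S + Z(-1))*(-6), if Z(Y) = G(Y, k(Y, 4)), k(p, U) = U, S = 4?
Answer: 27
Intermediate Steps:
A(o) = 3 - 1/(2*(4 + o)) (A(o) = 3 - 1/(2*(o + 4)) = 3 - 1/(2*(4 + o)))
h(K, d) = 2*d*(-4 + K) (h(K, d) = (-4 + K)*(2*d) = 2*d*(-4 + K))
G(W, E) = 2*E*(-4 + (23 + 6*E)/(2*(4 + E)))
Z(Y) = -17/2 (Z(Y) = -1*4*(9 + 2*4)/(4 + 4) = -1*4*(9 + 8)/8 = -1*4*1/8*17 = -17/2)
(S + Z(-1))*(-6) = (4 - 17/2)*(-6) = -9/2*(-6) = 27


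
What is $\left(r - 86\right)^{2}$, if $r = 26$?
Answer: $3600$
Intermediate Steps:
$\left(r - 86\right)^{2} = \left(26 - 86\right)^{2} = \left(-60\right)^{2} = 3600$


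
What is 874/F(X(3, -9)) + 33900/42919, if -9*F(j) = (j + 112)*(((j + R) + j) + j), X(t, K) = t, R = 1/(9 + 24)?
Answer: -216936417/31974655 ≈ -6.7846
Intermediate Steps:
R = 1/33 ≈ 0.030303
F(j) = -(112 + j)*(1/33 + 3*j)/9 (F(j) = -(j + 112)*(((j + 1/33) + j) + j)/9 = -(112 + j)*(((1/33 + j) + j) + j)/9 = -(112 + j)*((1/33 + 2*j) + j)/9 = -(112 + j)*(1/33 + 3*j)/9)
874/F(X(3, -9)) + 33900/42919 = 874/(-112/297 - 11089/297*3 - ⅓*3²) + 33900/42919 = 874/(-112/297 - 11089/99 - ⅓*9) + 33900*(1/42919) = 874/(-112/297 - 11089/99 - 3) + 33900/42919 = 874/(-34270/297) + 33900/42919 = 874*(-297/34270) + 33900/42919 = -5643/745 + 33900/42919 = -216936417/31974655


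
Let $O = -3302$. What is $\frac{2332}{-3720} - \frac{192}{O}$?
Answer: $- \frac{873253}{1535430} \approx -0.56874$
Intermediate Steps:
$\frac{2332}{-3720} - \frac{192}{O} = \frac{2332}{-3720} - \frac{192}{-3302} = 2332 \left(- \frac{1}{3720}\right) - - \frac{96}{1651} = - \frac{583}{930} + \frac{96}{1651} = - \frac{873253}{1535430}$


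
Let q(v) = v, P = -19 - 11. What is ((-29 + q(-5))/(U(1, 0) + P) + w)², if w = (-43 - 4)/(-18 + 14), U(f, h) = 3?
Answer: 1974025/11664 ≈ 169.24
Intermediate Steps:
P = -30
w = 47/4 (w = -47/(-4) = -47*(-¼) = 47/4 ≈ 11.750)
((-29 + q(-5))/(U(1, 0) + P) + w)² = ((-29 - 5)/(3 - 30) + 47/4)² = (-34/(-27) + 47/4)² = (-34*(-1/27) + 47/4)² = (34/27 + 47/4)² = (1405/108)² = 1974025/11664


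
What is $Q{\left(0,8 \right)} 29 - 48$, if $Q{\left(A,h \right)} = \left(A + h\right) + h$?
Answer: $416$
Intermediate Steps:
$Q{\left(A,h \right)} = A + 2 h$
$Q{\left(0,8 \right)} 29 - 48 = \left(0 + 2 \cdot 8\right) 29 - 48 = \left(0 + 16\right) 29 - 48 = 16 \cdot 29 - 48 = 464 - 48 = 416$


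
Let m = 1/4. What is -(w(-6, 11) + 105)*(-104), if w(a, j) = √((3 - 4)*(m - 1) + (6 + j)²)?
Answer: 10920 + 52*√1159 ≈ 12690.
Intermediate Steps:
m = ¼ ≈ 0.25000
w(a, j) = √(¾ + (6 + j)²) (w(a, j) = √((3 - 4)*(¼ - 1) + (6 + j)²) = √(-1*(-¾) + (6 + j)²) = √(¾ + (6 + j)²))
-(w(-6, 11) + 105)*(-104) = -(√(3 + 4*(6 + 11)²)/2 + 105)*(-104) = -(√(3 + 4*17²)/2 + 105)*(-104) = -(√(3 + 4*289)/2 + 105)*(-104) = -(√(3 + 1156)/2 + 105)*(-104) = -(√1159/2 + 105)*(-104) = -(105 + √1159/2)*(-104) = -(-10920 - 52*√1159) = 10920 + 52*√1159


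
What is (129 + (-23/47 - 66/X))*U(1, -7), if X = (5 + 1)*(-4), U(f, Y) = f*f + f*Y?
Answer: -74031/94 ≈ -787.56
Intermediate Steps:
U(f, Y) = f**2 + Y*f
X = -24 (X = 6*(-4) = -24)
(129 + (-23/47 - 66/X))*U(1, -7) = (129 + (-23/47 - 66/(-24)))*(1*(-7 + 1)) = (129 + (-23*1/47 - 66*(-1/24)))*(1*(-6)) = (129 + (-23/47 + 11/4))*(-6) = (129 + 425/188)*(-6) = (24677/188)*(-6) = -74031/94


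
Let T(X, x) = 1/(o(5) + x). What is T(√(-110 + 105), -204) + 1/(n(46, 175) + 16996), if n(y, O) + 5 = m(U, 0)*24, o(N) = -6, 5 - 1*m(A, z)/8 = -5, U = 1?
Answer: -18701/3971310 ≈ -0.0047090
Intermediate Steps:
m(A, z) = 80 (m(A, z) = 40 - 8*(-5) = 40 + 40 = 80)
T(X, x) = 1/(-6 + x)
n(y, O) = 1915 (n(y, O) = -5 + 80*24 = -5 + 1920 = 1915)
T(√(-110 + 105), -204) + 1/(n(46, 175) + 16996) = 1/(-6 - 204) + 1/(1915 + 16996) = 1/(-210) + 1/18911 = -1/210 + 1/18911 = -18701/3971310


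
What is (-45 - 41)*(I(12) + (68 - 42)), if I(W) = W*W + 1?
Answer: -14706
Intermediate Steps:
I(W) = 1 + W² (I(W) = W² + 1 = 1 + W²)
(-45 - 41)*(I(12) + (68 - 42)) = (-45 - 41)*((1 + 12²) + (68 - 42)) = -86*((1 + 144) + 26) = -86*(145 + 26) = -86*171 = -14706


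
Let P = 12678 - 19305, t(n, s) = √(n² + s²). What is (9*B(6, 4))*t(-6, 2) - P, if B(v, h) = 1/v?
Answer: 6627 + 3*√10 ≈ 6636.5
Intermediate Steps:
P = -6627
(9*B(6, 4))*t(-6, 2) - P = (9/6)*√((-6)² + 2²) - 1*(-6627) = (9*(⅙))*√(36 + 4) + 6627 = 3*√40/2 + 6627 = 3*(2*√10)/2 + 6627 = 3*√10 + 6627 = 6627 + 3*√10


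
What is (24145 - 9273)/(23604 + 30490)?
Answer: 7436/27047 ≈ 0.27493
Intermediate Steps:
(24145 - 9273)/(23604 + 30490) = 14872/54094 = 14872*(1/54094) = 7436/27047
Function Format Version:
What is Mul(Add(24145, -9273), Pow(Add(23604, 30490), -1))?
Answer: Rational(7436, 27047) ≈ 0.27493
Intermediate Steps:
Mul(Add(24145, -9273), Pow(Add(23604, 30490), -1)) = Mul(14872, Pow(54094, -1)) = Mul(14872, Rational(1, 54094)) = Rational(7436, 27047)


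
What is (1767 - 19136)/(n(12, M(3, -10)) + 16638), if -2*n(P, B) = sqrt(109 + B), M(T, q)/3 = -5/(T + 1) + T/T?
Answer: -420342432/402651661 - 6316*sqrt(433)/402651661 ≈ -1.0443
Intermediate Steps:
M(T, q) = 3 - 15/(1 + T) (M(T, q) = 3*(-5/(T + 1) + T/T) = 3*(-5/(1 + T) + 1) = 3*(1 - 5/(1 + T)) = 3 - 15/(1 + T))
n(P, B) = -sqrt(109 + B)/2
(1767 - 19136)/(n(12, M(3, -10)) + 16638) = (1767 - 19136)/(-sqrt(109 + 3*(-4 + 3)/(1 + 3))/2 + 16638) = -17369/(-sqrt(109 + 3*(-1)/4)/2 + 16638) = -17369/(-sqrt(109 + 3*(1/4)*(-1))/2 + 16638) = -17369/(-sqrt(109 - 3/4)/2 + 16638) = -17369/(-sqrt(433)/4 + 16638) = -17369/(16638 - sqrt(433)/4)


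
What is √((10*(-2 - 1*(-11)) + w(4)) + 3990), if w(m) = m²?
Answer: 64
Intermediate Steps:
√((10*(-2 - 1*(-11)) + w(4)) + 3990) = √((10*(-2 - 1*(-11)) + 4²) + 3990) = √((10*(-2 + 11) + 16) + 3990) = √((10*9 + 16) + 3990) = √((90 + 16) + 3990) = √(106 + 3990) = √4096 = 64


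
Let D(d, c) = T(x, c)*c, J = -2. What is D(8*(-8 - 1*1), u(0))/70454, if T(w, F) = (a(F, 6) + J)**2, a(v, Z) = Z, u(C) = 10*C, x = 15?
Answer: 0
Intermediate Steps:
T(w, F) = 16 (T(w, F) = (6 - 2)**2 = 4**2 = 16)
D(d, c) = 16*c
D(8*(-8 - 1*1), u(0))/70454 = (16*(10*0))/70454 = (16*0)*(1/70454) = 0*(1/70454) = 0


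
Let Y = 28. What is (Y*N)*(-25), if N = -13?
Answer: 9100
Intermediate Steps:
(Y*N)*(-25) = (28*(-13))*(-25) = -364*(-25) = 9100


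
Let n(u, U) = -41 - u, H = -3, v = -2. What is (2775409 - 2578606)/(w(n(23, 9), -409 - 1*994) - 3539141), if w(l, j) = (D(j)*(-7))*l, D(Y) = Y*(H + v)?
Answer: -196803/396421 ≈ -0.49645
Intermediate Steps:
D(Y) = -5*Y (D(Y) = Y*(-3 - 2) = Y*(-5) = -5*Y)
w(l, j) = 35*j*l (w(l, j) = (-5*j*(-7))*l = (35*j)*l = 35*j*l)
(2775409 - 2578606)/(w(n(23, 9), -409 - 1*994) - 3539141) = (2775409 - 2578606)/(35*(-409 - 1*994)*(-41 - 1*23) - 3539141) = 196803/(35*(-409 - 994)*(-41 - 23) - 3539141) = 196803/(35*(-1403)*(-64) - 3539141) = 196803/(3142720 - 3539141) = 196803/(-396421) = 196803*(-1/396421) = -196803/396421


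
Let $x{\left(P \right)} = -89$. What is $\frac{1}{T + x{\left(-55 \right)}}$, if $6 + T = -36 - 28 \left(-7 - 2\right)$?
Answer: $\frac{1}{121} \approx 0.0082645$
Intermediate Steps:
$T = 210$ ($T = -6 - \left(36 + 28 \left(-7 - 2\right)\right) = -6 - -216 = -6 + \left(-36 + 252\right) = -6 + 216 = 210$)
$\frac{1}{T + x{\left(-55 \right)}} = \frac{1}{210 - 89} = \frac{1}{121}$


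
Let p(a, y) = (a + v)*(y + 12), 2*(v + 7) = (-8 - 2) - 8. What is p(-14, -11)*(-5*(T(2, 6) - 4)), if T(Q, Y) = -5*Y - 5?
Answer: -5850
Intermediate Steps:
T(Q, Y) = -5 - 5*Y
v = -16 (v = -7 + ((-8 - 2) - 8)/2 = -7 + (-10 - 8)/2 = -7 + (½)*(-18) = -7 - 9 = -16)
p(a, y) = (-16 + a)*(12 + y) (p(a, y) = (a - 16)*(y + 12) = (-16 + a)*(12 + y))
p(-14, -11)*(-5*(T(2, 6) - 4)) = (-192 - 16*(-11) + 12*(-14) - 14*(-11))*(-5*((-5 - 5*6) - 4)) = (-192 + 176 - 168 + 154)*(-5*((-5 - 30) - 4)) = -(-150)*(-35 - 4) = -(-150)*(-39) = -30*195 = -5850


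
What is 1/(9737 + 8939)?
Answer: 1/18676 ≈ 5.3545e-5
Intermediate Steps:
1/(9737 + 8939) = 1/18676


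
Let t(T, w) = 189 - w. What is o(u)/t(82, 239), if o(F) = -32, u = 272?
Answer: 16/25 ≈ 0.64000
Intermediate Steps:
o(u)/t(82, 239) = -32/(189 - 1*239) = -32/(189 - 239) = -32/(-50) = -32*(-1/50) = 16/25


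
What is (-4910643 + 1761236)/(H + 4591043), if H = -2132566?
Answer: -3149407/2458477 ≈ -1.2810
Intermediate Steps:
(-4910643 + 1761236)/(H + 4591043) = (-4910643 + 1761236)/(-2132566 + 4591043) = -3149407/2458477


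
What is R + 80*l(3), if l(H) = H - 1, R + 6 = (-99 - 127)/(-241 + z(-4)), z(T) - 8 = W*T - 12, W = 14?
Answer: 46580/301 ≈ 154.75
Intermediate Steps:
z(T) = -4 + 14*T (z(T) = 8 + (14*T - 12) = 8 + (-12 + 14*T) = -4 + 14*T)
R = -1580/301 (R = -6 + (-99 - 127)/(-241 + (-4 + 14*(-4))) = -6 - 226/(-241 + (-4 - 56)) = -6 - 226/(-241 - 60) = -6 - 226/(-301) = -6 - 226*(-1/301) = -6 + 226/301 = -1580/301 ≈ -5.2492)
l(H) = -1 + H
R + 80*l(3) = -1580/301 + 80*(-1 + 3) = -1580/301 + 80*2 = -1580/301 + 160 = 46580/301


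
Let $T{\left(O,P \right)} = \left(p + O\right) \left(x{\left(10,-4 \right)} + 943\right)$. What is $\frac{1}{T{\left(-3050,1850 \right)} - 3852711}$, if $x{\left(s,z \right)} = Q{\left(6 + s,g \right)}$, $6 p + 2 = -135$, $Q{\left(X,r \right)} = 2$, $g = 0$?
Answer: $- \frac{2}{13513077} \approx -1.48 \cdot 10^{-7}$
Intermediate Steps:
$p = - \frac{137}{6}$ ($p = - \frac{1}{3} + \frac{1}{6} \left(-135\right) = - \frac{1}{3} - \frac{45}{2} = - \frac{137}{6} \approx -22.833$)
$x{\left(s,z \right)} = 2$
$T{\left(O,P \right)} = - \frac{43155}{2} + 945 O$ ($T{\left(O,P \right)} = \left(- \frac{137}{6} + O\right) \left(2 + 943\right) = \left(- \frac{137}{6} + O\right) 945 = - \frac{43155}{2} + 945 O$)
$\frac{1}{T{\left(-3050,1850 \right)} - 3852711} = \frac{1}{\left(- \frac{43155}{2} + 945 \left(-3050\right)\right) - 3852711} = \frac{1}{\left(- \frac{43155}{2} - 2882250\right) - 3852711} = \frac{1}{- \frac{5807655}{2} - 3852711} = \frac{1}{- \frac{13513077}{2}} = - \frac{2}{13513077}$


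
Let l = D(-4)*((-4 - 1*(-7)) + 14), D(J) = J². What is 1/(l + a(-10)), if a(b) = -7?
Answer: 1/265 ≈ 0.0037736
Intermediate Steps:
l = 272 (l = (-4)²*((-4 - 1*(-7)) + 14) = 16*((-4 + 7) + 14) = 16*(3 + 14) = 16*17 = 272)
1/(l + a(-10)) = 1/(272 - 7) = 1/265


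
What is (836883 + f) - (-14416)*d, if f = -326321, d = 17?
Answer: 755634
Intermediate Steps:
(836883 + f) - (-14416)*d = (836883 - 326321) - (-14416)*17 = 510562 - 424*(-578) = 510562 + 245072 = 755634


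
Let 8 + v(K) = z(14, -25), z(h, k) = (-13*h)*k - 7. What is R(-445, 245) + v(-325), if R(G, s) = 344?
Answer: 4879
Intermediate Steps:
z(h, k) = -7 - 13*h*k (z(h, k) = -13*h*k - 7 = -7 - 13*h*k)
v(K) = 4535 (v(K) = -8 + (-7 - 13*14*(-25)) = -8 + (-7 + 4550) = -8 + 4543 = 4535)
R(-445, 245) + v(-325) = 344 + 4535 = 4879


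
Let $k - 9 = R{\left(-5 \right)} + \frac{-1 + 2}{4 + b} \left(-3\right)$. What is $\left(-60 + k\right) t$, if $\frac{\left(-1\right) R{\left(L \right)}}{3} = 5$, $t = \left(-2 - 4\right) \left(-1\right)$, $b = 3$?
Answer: $- \frac{2790}{7} \approx -398.57$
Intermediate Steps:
$t = 6$ ($t = \left(-6\right) \left(-1\right) = 6$)
$R{\left(L \right)} = -15$ ($R{\left(L \right)} = \left(-3\right) 5 = -15$)
$k = - \frac{45}{7}$ ($k = 9 - \left(15 - \frac{-1 + 2}{4 + 3} \left(-3\right)\right) = 9 - \left(15 - 1 \cdot \frac{1}{7} \left(-3\right)\right) = 9 + \left(-15 + \frac{1}{7} \left(-3\right)\right) = 9 - \frac{108}{7} = - \frac{45}{7} \approx -6.4286$)
$\left(-60 + k\right) t = \left(-60 - \frac{45}{7}\right) 6 = \left(- \frac{465}{7}\right) 6 = - \frac{2790}{7}$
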